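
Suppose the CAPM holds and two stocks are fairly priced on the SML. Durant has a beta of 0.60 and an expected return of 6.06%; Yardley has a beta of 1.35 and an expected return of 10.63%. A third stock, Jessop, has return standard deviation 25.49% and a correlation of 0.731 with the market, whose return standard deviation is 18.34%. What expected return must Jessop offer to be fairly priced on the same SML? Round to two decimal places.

8.59%

MRP = (10.63% − 6.06%) / (1.35 − 0.60) = 6.0933%
R_f = 6.06% − 0.60 × 6.0933% = 2.4040%
β_Jessop = ρ·σ_i/σ_m = 0.731 × 25.49 / 18.34 = 1.0160
E(R_Jessop) = R_f + β × MRP = 2.4040% + 1.0160 × 6.0933% = 8.59%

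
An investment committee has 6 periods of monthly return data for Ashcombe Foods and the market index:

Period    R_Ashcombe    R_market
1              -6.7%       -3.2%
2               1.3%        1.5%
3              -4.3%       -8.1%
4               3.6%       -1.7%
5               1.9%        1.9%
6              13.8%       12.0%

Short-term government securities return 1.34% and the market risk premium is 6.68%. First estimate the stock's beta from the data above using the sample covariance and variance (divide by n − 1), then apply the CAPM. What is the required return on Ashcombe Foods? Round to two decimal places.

7.72%

Mean R_i = (-6.7 + 1.3 − 4.3 + 3.6 + 1.9 + 13.8) / 6 = 1.6000%
Mean R_m = (-3.2 + 1.5 − 8.1 − 1.7 + 1.9 + 12.0) / 6 = 0.4000%
Σ(R_i − R̄_i)(R_m − R̄_m) = 217.4700  ⇒  Cov = 217.4700 / 5 = 43.4940
Σ(R_m − R̄_m)² = 227.6400  ⇒  Var(R_m) = 227.6400 / 5 = 45.5280
β = Cov / Var(R_m) = 43.4940 / 45.5280 = 0.9553
E(R) = R_f + β × MRP = 1.34% + 0.9553 × 6.68% = 7.72%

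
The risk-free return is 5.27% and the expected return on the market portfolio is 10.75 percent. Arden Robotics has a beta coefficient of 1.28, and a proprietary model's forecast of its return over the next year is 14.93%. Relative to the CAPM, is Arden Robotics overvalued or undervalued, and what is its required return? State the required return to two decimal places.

Undervalued; required return 12.28%

MRP = 10.75% − 5.27% = 5.48%
Required return = R_f + β·MRP = 5.27% + 1.28 × 5.48% = 12.28%
Forecast 14.93% > required 12.28% → the stock plots above the SML → undervalued.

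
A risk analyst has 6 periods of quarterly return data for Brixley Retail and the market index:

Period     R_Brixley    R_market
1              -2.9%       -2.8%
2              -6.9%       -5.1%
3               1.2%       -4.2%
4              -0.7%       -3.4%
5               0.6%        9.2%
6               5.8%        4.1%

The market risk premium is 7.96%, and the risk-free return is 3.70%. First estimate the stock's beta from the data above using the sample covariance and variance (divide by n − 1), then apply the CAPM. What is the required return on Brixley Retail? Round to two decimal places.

Mean R_i = (-2.9 − 6.9 + 1.2 − 0.7 + 0.6 + 5.8) / 6 = -0.4833%
Mean R_m = (-2.8 − 5.1 − 4.2 − 3.4 + 9.2 + 4.1) / 6 = -0.3667%
Σ(R_i − R̄_i)(R_m − R̄_m) = 68.8867  ⇒  Cov = 68.8867 / 5 = 13.7773
Σ(R_m − R̄_m)² = 163.6933  ⇒  Var(R_m) = 163.6933 / 5 = 32.7387
β = Cov / Var(R_m) = 13.7773 / 32.7387 = 0.4208
E(R) = R_f + β × MRP = 3.70% + 0.4208 × 7.96% = 7.05%

7.05%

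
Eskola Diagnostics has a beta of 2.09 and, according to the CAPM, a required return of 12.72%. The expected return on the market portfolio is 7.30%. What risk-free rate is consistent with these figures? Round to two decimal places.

E(R) = R_f + β(E(R_m) − R_f) = R_f(1 − β) + β·E(R_m)
12.72% = R_f × (1 − 2.09) + 2.09 × 7.30%
12.72% = R_f × -1.09 + 15.2570%
R_f = (12.72% − 15.2570%) / -1.09 = 2.33%

2.33%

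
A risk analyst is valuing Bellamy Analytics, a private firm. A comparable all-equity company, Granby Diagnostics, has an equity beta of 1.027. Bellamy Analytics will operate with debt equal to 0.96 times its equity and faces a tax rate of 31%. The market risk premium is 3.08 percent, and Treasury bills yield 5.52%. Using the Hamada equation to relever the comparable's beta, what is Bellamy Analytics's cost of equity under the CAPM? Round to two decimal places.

10.78%

β_L = β_U × [1 + (1 − t)(D/E)] = 1.027 × [1 + (1 − 0.31) × 0.96]
    = 1.027 × [1 + 0.69 × 0.96] = 1.027 × 1.6624 = 1.7073
E(R) = R_f + β_L × MRP = 5.52% + 1.7073 × 3.08% = 10.78%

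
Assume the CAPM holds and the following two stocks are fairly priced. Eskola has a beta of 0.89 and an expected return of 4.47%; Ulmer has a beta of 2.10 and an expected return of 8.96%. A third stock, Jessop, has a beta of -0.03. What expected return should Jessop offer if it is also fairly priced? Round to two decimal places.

MRP (SML slope) = (8.96% − 4.47%) / (2.10 − 0.89) = 4.49% / 1.21 = 3.7107%
R_f (intercept) = 4.47% − 0.89 × 3.7107% = 1.1675%
E(R_Jessop) = R_f + β × MRP = 1.1675% + -0.03 × 3.7107% = 1.06%

1.06%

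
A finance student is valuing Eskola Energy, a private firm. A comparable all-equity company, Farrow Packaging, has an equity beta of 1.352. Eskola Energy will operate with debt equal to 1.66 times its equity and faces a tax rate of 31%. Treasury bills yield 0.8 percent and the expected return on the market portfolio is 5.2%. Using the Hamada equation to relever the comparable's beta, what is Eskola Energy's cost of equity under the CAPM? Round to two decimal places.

13.56%

β_L = β_U × [1 + (1 − t)(D/E)] = 1.352 × [1 + (1 − 0.31) × 1.66]
    = 1.352 × [1 + 0.69 × 1.66] = 1.352 × 2.1454 = 2.9006
MRP = 5.2% − 0.8% = 4.40%
E(R) = R_f + β_L × MRP = 0.8% + 2.9006 × 4.4% = 13.56%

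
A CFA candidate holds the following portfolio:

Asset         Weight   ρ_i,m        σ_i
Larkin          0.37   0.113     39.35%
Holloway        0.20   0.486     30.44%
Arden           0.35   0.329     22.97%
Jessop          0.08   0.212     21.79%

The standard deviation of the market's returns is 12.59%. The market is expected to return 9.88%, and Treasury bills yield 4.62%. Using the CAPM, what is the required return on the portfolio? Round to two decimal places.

β_Larkin = 0.113 × 39.35% / 12.59% = 0.3532
β_Holloway = 0.486 × 30.44% / 12.59% = 1.1750
β_Arden = 0.329 × 22.97% / 12.59% = 0.6002
β_Jessop = 0.212 × 21.79% / 12.59% = 0.3669
β_P = Σ w_i β_i = 0.37×0.3532 + 0.20×1.1750 + 0.35×0.6002 + 0.08×0.3669 = 0.6051
MRP = 9.88% − 4.62% = 5.26%
E(R_P) = R_f + β_P × MRP = 4.62% + 0.6051 × 5.26% = 7.80%

7.80%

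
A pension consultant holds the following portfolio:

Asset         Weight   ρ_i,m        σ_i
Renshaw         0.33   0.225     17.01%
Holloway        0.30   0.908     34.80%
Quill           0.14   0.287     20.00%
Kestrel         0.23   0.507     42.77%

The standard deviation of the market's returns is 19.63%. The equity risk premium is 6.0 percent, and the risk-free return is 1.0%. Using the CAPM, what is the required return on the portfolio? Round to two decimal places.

6.05%

β_Renshaw = 0.225 × 17.01% / 19.63% = 0.1950
β_Holloway = 0.908 × 34.80% / 19.63% = 1.6097
β_Quill = 0.287 × 20.00% / 19.63% = 0.2924
β_Kestrel = 0.507 × 42.77% / 19.63% = 1.1047
β_P = Σ w_i β_i = 0.33×0.1950 + 0.30×1.6097 + 0.14×0.2924 + 0.23×1.1047 = 0.8423
E(R_P) = R_f + β_P × MRP = 1.0% + 0.8423 × 6.0% = 6.05%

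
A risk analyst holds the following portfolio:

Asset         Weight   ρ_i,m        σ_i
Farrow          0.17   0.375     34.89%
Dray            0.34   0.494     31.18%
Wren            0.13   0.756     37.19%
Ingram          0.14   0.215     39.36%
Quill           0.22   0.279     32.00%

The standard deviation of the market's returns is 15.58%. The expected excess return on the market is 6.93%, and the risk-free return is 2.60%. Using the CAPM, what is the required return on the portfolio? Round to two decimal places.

8.95%

β_Farrow = 0.375 × 34.89% / 15.58% = 0.8398
β_Dray = 0.494 × 31.18% / 15.58% = 0.9886
β_Wren = 0.756 × 37.19% / 15.58% = 1.8046
β_Ingram = 0.215 × 39.36% / 15.58% = 0.5432
β_Quill = 0.279 × 32.00% / 15.58% = 0.5730
β_P = Σ w_i β_i = 0.17×0.8398 + 0.34×0.9886 + 0.13×1.8046 + 0.14×0.5432 + 0.22×0.5730 = 0.9156
E(R_P) = R_f + β_P × MRP = 2.60% + 0.9156 × 6.93% = 8.95%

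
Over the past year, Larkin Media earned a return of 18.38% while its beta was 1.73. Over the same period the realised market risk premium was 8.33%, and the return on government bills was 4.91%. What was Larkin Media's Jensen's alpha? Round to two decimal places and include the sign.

-0.94%

CAPM benchmark = R_f + β(R_m − R_f) = 4.91% + 1.73 × 8.33% = 19.3209%
α = actual − benchmark = 18.38% − 19.3209% = -0.94%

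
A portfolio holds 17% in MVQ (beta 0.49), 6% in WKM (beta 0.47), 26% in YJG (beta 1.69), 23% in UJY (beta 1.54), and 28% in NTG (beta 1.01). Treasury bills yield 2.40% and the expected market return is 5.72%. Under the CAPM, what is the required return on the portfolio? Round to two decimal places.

β_P = Σ w_i β_i = 0.17×0.49 + 0.06×0.47 + 0.26×1.69 + 0.23×1.54 + 0.28×1.01 = 1.1879
MRP = 5.72% − 2.40% = 3.32%
E(R_P) = R_f + β_P × MRP = 2.40% + 1.1879 × 3.32% = 6.34%

6.34%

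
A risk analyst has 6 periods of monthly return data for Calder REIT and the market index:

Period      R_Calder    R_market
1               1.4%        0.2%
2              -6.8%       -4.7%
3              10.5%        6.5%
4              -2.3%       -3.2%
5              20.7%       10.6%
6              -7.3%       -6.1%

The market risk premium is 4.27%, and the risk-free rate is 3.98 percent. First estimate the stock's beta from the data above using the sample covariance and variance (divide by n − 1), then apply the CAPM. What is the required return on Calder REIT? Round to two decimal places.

10.95%

Mean R_i = (1.4 − 6.8 + 10.5 − 2.3 + 20.7 − 7.3) / 6 = 2.7000%
Mean R_m = (0.2 − 4.7 + 6.5 − 3.2 + 10.6 − 6.1) / 6 = 0.5500%
Σ(R_i − R̄_i)(R_m − R̄_m) = 362.8900  ⇒  Cov = 362.8900 / 5 = 72.5780
Σ(R_m − R̄_m)² = 222.3750  ⇒  Var(R_m) = 222.3750 / 5 = 44.4750
β = Cov / Var(R_m) = 72.5780 / 44.4750 = 1.6319
E(R) = R_f + β × MRP = 3.98% + 1.6319 × 4.27% = 10.95%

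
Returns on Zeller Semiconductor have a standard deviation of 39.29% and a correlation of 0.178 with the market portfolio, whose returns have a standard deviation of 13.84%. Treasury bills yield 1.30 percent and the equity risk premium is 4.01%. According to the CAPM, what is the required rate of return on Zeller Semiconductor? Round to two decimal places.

β = ρ × σ_i / σ_m = 0.178 × 39.29% / 13.84% = 0.5053
E(R) = 1.30% + 0.5053 × 4.01% = 3.33%

3.33%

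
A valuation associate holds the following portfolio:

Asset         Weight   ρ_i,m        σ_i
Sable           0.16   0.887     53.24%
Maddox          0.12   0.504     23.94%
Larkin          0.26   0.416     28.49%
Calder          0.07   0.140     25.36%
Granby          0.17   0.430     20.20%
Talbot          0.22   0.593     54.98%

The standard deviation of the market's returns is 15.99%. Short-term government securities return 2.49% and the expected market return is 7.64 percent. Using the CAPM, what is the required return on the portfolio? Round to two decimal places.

9.25%

β_Sable = 0.887 × 53.24% / 15.99% = 2.9533
β_Maddox = 0.504 × 23.94% / 15.99% = 0.7546
β_Larkin = 0.416 × 28.49% / 15.99% = 0.7412
β_Calder = 0.140 × 25.36% / 15.99% = 0.2220
β_Granby = 0.430 × 20.20% / 15.99% = 0.5432
β_Talbot = 0.593 × 54.98% / 15.99% = 2.0390
β_P = Σ w_i β_i = 0.16×2.9533 + 0.12×0.7546 + 0.26×0.7412 + 0.07×0.2220 + 0.17×0.5432 + 0.22×2.0390 = 1.3123
MRP = 7.64% − 2.49% = 5.15%
E(R_P) = R_f + β_P × MRP = 2.49% + 1.3123 × 5.15% = 9.25%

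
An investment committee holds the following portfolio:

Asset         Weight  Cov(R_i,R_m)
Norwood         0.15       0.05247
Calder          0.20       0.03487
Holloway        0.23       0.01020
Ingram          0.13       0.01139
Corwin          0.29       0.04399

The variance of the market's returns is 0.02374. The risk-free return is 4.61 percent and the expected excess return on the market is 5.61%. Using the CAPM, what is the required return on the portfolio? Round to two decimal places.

12.04%

β_Norwood = 0.05247 / 0.02374 = 2.2102
β_Calder = 0.03487 / 0.02374 = 1.4688
β_Holloway = 0.01020 / 0.02374 = 0.4297
β_Ingram = 0.01139 / 0.02374 = 0.4798
β_Corwin = 0.04399 / 0.02374 = 1.8530
β_P = Σ w_i β_i = 0.15×2.2102 + 0.20×1.4688 + 0.23×0.4297 + 0.13×0.4798 + 0.29×1.8530 = 1.3239
E(R_P) = R_f + β_P × MRP = 4.61% + 1.3239 × 5.61% = 12.04%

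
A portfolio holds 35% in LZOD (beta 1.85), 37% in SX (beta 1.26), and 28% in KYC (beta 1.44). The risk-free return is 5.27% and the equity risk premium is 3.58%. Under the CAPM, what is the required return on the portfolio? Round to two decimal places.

β_P = Σ w_i β_i = 0.35×1.85 + 0.37×1.26 + 0.28×1.44 = 1.5169
E(R_P) = R_f + β_P × MRP = 5.27% + 1.5169 × 3.58% = 10.70%

10.70%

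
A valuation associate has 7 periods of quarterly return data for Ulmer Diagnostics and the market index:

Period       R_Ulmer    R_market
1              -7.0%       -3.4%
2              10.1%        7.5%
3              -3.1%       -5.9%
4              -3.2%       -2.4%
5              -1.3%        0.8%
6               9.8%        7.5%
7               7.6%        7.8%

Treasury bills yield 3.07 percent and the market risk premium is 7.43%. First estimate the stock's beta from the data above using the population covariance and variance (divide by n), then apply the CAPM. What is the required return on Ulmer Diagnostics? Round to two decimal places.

11.56%

Mean R_i = (-7.0 + 10.1 − 3.1 − 3.2 − 1.3 + 9.8 + 7.6) / 7 = 1.8429%
Mean R_m = (-3.4 + 7.5 − 5.9 − 2.4 + 0.8 + 7.5 + 7.8) / 7 = 1.7000%
Σ(R_i − R̄_i)(R_m − R̄_m) = 235.3300  ⇒  Cov = 235.3300 / 7 = 33.6186
Σ(R_m − R̄_m)² = 205.8800  ⇒  Var(R_m) = 205.8800 / 7 = 29.4114
β = Cov / Var(R_m) = 33.6186 / 29.4114 = 1.1430
E(R) = R_f + β × MRP = 3.07% + 1.1430 × 7.43% = 11.56%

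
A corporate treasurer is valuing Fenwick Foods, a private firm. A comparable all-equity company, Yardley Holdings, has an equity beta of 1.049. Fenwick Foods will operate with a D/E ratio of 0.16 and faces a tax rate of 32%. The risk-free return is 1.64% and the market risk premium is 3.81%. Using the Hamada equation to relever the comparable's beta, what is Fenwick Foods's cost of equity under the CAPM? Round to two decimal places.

β_L = β_U × [1 + (1 − t)(D/E)] = 1.049 × [1 + (1 − 0.32) × 0.16]
    = 1.049 × [1 + 0.68 × 0.16] = 1.049 × 1.1088 = 1.1631
E(R) = R_f + β_L × MRP = 1.64% + 1.1631 × 3.81% = 6.07%

6.07%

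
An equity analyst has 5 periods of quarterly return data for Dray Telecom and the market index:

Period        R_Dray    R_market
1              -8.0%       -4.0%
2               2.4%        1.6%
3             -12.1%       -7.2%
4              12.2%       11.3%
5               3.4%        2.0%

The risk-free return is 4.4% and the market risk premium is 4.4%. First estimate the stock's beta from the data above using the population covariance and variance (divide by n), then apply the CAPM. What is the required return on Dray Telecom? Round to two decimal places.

Mean R_i = (-8.0 + 2.4 − 12.1 + 12.2 + 3.4) / 5 = -0.4200%
Mean R_m = (-4.0 + 1.6 − 7.2 + 11.3 + 2.0) / 5 = 0.7400%
Σ(R_i − R̄_i)(R_m − R̄_m) = 269.1740  ⇒  Cov = 269.1740 / 5 = 53.8348
Σ(R_m − R̄_m)² = 199.3520  ⇒  Var(R_m) = 199.3520 / 5 = 39.8704
β = Cov / Var(R_m) = 53.8348 / 39.8704 = 1.3502
E(R) = R_f + β × MRP = 4.4% + 1.3502 × 4.4% = 10.34%

10.34%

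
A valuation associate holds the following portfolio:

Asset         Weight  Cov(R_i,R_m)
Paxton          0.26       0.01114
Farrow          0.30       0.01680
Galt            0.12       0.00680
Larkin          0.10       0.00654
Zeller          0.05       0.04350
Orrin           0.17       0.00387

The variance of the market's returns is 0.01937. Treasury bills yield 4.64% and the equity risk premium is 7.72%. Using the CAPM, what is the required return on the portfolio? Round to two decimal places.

9.52%

β_Paxton = 0.01114 / 0.01937 = 0.5751
β_Farrow = 0.01680 / 0.01937 = 0.8673
β_Galt = 0.00680 / 0.01937 = 0.3511
β_Larkin = 0.00654 / 0.01937 = 0.3376
β_Zeller = 0.04350 / 0.01937 = 2.2457
β_Orrin = 0.00387 / 0.01937 = 0.1998
β_P = Σ w_i β_i = 0.26×0.5751 + 0.30×0.8673 + 0.12×0.3511 + 0.10×0.3376 + 0.05×2.2457 + 0.17×0.1998 = 0.6319
E(R_P) = R_f + β_P × MRP = 4.64% + 0.6319 × 7.72% = 9.52%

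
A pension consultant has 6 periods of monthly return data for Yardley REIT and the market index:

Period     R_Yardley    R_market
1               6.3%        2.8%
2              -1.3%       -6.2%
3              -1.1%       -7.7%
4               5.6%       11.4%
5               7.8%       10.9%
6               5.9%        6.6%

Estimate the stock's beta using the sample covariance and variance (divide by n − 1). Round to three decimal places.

Mean R_i = (6.3 − 1.3 − 1.1 + 5.6 + 7.8 + 5.9) / 6 = 3.8667%
Mean R_m = (2.8 − 6.2 − 7.7 + 11.4 + 10.9 + 6.6) / 6 = 2.9667%
Σ(R_i − R̄_i)(R_m − R̄_m) = 153.1433  ⇒  Cov = 153.1433 / 5 = 30.6287
Σ(R_m − R̄_m)² = 345.0933  ⇒  Var(R_m) = 345.0933 / 5 = 69.0187
β = Cov / Var(R_m) = 30.6287 / 69.0187 = 0.4438

0.444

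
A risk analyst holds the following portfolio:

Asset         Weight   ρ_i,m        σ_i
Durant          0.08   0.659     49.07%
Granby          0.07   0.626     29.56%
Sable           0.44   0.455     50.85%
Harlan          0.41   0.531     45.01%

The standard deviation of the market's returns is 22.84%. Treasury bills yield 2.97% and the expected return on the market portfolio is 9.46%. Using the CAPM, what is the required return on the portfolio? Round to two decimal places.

9.75%

β_Durant = 0.659 × 49.07% / 22.84% = 1.4158
β_Granby = 0.626 × 29.56% / 22.84% = 0.8102
β_Sable = 0.455 × 50.85% / 22.84% = 1.0130
β_Harlan = 0.531 × 45.01% / 22.84% = 1.0464
β_P = Σ w_i β_i = 0.08×1.4158 + 0.07×0.8102 + 0.44×1.0130 + 0.41×1.0464 = 1.0447
MRP = 9.46% − 2.97% = 6.49%
E(R_P) = R_f + β_P × MRP = 2.97% + 1.0447 × 6.49% = 9.75%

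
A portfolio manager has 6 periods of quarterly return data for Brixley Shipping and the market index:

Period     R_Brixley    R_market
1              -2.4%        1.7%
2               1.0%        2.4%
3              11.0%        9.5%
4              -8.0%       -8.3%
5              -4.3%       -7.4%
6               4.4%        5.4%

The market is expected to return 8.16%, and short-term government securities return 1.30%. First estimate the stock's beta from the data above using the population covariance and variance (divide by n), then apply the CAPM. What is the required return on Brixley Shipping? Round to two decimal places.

7.45%

Mean R_i = (-2.4 + 1.0 + 11.0 − 8.0 − 4.3 + 4.4) / 6 = 0.2833%
Mean R_m = (1.7 + 2.4 + 9.5 − 8.3 − 7.4 + 5.4) / 6 = 0.5500%
Σ(R_i − R̄_i)(R_m − R̄_m) = 223.8650  ⇒  Cov = 223.8650 / 6 = 37.3108
Σ(R_m − R̄_m)² = 249.8950  ⇒  Var(R_m) = 249.8950 / 6 = 41.6492
β = Cov / Var(R_m) = 37.3108 / 41.6492 = 0.8958
MRP = 8.16% − 1.30% = 6.86%
E(R) = R_f + β × MRP = 1.30% + 0.8958 × 6.86% = 7.45%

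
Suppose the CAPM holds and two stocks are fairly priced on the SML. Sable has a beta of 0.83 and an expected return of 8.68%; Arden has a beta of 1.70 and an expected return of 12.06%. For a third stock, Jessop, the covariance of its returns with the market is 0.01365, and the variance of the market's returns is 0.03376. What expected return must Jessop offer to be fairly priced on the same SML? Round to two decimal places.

MRP = (12.06% − 8.68%) / (1.70 − 0.83) = 3.8851%
R_f = 8.68% − 0.83 × 3.8851% = 5.4554%
β_Jessop = Cov / Var(R_m) = 0.01365 / 0.03376 = 0.4043
E(R_Jessop) = R_f + β × MRP = 5.4554% + 0.4043 × 3.8851% = 7.03%

7.03%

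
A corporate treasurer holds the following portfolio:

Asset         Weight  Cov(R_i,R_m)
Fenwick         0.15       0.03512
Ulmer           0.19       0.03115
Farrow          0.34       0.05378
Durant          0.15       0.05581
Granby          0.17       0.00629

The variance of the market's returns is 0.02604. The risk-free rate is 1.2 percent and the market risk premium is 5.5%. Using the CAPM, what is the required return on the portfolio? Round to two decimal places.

β_Fenwick = 0.03512 / 0.02604 = 1.3487
β_Ulmer = 0.03115 / 0.02604 = 1.1962
β_Farrow = 0.05378 / 0.02604 = 2.0653
β_Durant = 0.05581 / 0.02604 = 2.1432
β_Granby = 0.00629 / 0.02604 = 0.2416
β_P = Σ w_i β_i = 0.15×1.3487 + 0.19×1.1962 + 0.34×2.0653 + 0.15×2.1432 + 0.17×0.2416 = 1.4943
E(R_P) = R_f + β_P × MRP = 1.2% + 1.4943 × 5.5% = 9.42%

9.42%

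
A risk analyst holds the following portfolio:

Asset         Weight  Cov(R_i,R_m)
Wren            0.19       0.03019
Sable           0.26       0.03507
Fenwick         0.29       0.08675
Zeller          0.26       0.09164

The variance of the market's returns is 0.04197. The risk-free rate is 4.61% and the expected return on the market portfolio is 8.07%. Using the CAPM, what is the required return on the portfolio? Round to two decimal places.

β_Wren = 0.03019 / 0.04197 = 0.7193
β_Sable = 0.03507 / 0.04197 = 0.8356
β_Fenwick = 0.08675 / 0.04197 = 2.0670
β_Zeller = 0.09164 / 0.04197 = 2.1835
β_P = Σ w_i β_i = 0.19×0.7193 + 0.26×0.8356 + 0.29×2.0670 + 0.26×2.1835 = 1.5211
MRP = 8.07% − 4.61% = 3.46%
E(R_P) = R_f + β_P × MRP = 4.61% + 1.5211 × 3.46% = 9.87%

9.87%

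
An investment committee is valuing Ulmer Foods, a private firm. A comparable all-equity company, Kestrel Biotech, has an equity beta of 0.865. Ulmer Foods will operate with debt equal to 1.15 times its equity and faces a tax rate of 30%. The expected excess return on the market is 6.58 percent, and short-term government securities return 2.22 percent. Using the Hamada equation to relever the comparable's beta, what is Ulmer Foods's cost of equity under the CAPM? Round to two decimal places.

12.49%

β_L = β_U × [1 + (1 − t)(D/E)] = 0.865 × [1 + (1 − 0.30) × 1.15]
    = 0.865 × [1 + 0.70 × 1.15] = 0.865 × 1.8050 = 1.5613
E(R) = R_f + β_L × MRP = 2.22% + 1.5613 × 6.58% = 12.49%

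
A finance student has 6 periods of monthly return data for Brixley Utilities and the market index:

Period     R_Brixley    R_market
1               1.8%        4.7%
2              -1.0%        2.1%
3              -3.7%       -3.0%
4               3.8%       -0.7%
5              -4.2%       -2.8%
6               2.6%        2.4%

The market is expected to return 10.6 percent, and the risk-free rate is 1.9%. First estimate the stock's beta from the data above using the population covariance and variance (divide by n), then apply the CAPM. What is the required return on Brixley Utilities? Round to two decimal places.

Mean R_i = (1.8 − 1.0 − 3.7 + 3.8 − 4.2 + 2.6) / 6 = -0.1167%
Mean R_m = (4.7 + 2.1 − 3.0 − 0.7 − 2.8 + 2.4) / 6 = 0.4500%
Σ(R_i − R̄_i)(R_m − R̄_m) = 33.1150  ⇒  Cov = 33.1150 / 6 = 5.5192
Σ(R_m − R̄_m)² = 48.3750  ⇒  Var(R_m) = 48.3750 / 6 = 8.0625
β = Cov / Var(R_m) = 5.5192 / 8.0625 = 0.6846
MRP = 10.6% − 1.9% = 8.70%
E(R) = R_f + β × MRP = 1.9% + 0.6846 × 8.7% = 7.86%

7.86%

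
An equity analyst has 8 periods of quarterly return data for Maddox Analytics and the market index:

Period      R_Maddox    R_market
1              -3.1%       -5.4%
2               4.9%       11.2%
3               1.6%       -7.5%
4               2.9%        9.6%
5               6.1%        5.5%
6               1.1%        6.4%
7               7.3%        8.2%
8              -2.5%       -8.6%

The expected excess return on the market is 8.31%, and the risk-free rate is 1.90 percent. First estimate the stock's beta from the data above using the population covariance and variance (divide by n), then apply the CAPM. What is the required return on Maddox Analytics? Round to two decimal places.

Mean R_i = (-3.1 + 4.9 + 1.6 + 2.9 + 6.1 + 1.1 + 7.3 − 2.5) / 8 = 2.2875%
Mean R_m = (-5.4 + 11.2 − 7.5 + 9.6 + 5.5 + 6.4 + 8.2 − 8.6) / 8 = 2.4250%
Σ(R_i − R̄_i)(R_m − R̄_m) = 165.0325  ⇒  Cov = 165.0325 / 8 = 20.6291
Σ(R_m − R̄_m)² = 468.3750  ⇒  Var(R_m) = 468.3750 / 8 = 58.5469
β = Cov / Var(R_m) = 20.6291 / 58.5469 = 0.3524
E(R) = R_f + β × MRP = 1.90% + 0.3524 × 8.31% = 4.83%

4.83%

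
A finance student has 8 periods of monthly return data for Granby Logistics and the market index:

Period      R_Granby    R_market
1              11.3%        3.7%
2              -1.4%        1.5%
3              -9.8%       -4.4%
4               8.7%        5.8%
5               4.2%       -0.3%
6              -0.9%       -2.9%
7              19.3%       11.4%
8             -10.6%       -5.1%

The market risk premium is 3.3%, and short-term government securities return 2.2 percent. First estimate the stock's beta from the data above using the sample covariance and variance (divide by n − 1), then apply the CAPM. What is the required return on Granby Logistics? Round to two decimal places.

7.91%

Mean R_i = (11.3 − 1.4 − 9.8 + 8.7 + 4.2 − 0.9 + 19.3 − 10.6) / 8 = 2.6000%
Mean R_m = (3.7 + 1.5 − 4.4 + 5.8 − 0.3 − 2.9 + 11.4 − 5.1) / 8 = 1.2125%
Σ(R_i − R̄_i)(R_m − R̄_m) = 383.5000  ⇒  Cov = 383.5000 / 7 = 54.7857
Σ(R_m − R̄_m)² = 221.6488  ⇒  Var(R_m) = 221.6488 / 7 = 31.6641
β = Cov / Var(R_m) = 54.7857 / 31.6641 = 1.7302
E(R) = R_f + β × MRP = 2.2% + 1.7302 × 3.3% = 7.91%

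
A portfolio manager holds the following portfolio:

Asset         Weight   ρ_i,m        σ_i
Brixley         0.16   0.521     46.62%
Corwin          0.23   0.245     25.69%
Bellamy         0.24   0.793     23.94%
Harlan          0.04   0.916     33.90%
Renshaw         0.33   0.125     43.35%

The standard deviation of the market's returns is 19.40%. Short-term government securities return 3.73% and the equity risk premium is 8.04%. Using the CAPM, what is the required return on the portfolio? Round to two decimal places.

9.08%

β_Brixley = 0.521 × 46.62% / 19.40% = 1.2520
β_Corwin = 0.245 × 25.69% / 19.40% = 0.3244
β_Bellamy = 0.793 × 23.94% / 19.40% = 0.9786
β_Harlan = 0.916 × 33.90% / 19.40% = 1.6006
β_Renshaw = 0.125 × 43.35% / 19.40% = 0.2793
β_P = Σ w_i β_i = 0.16×1.2520 + 0.23×0.3244 + 0.24×0.9786 + 0.04×1.6006 + 0.33×0.2793 = 0.6660
E(R_P) = R_f + β_P × MRP = 3.73% + 0.6660 × 8.04% = 9.08%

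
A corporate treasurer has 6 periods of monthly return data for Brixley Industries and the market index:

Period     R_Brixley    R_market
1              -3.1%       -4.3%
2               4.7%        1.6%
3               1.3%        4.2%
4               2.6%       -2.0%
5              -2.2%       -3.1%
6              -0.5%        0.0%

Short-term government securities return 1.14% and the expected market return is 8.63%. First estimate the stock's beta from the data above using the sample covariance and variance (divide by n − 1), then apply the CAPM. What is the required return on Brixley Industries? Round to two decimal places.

5.56%

Mean R_i = (-3.1 + 4.7 + 1.3 + 2.6 − 2.2 − 0.5) / 6 = 0.4667%
Mean R_m = (-4.3 + 1.6 + 4.2 − 2.0 − 3.1 + 0.0) / 6 = -0.6000%
Σ(R_i − R̄_i)(R_m − R̄_m) = 29.6100  ⇒  Cov = 29.6100 / 5 = 5.9220
Σ(R_m − R̄_m)² = 50.1400  ⇒  Var(R_m) = 50.1400 / 5 = 10.0280
β = Cov / Var(R_m) = 5.9220 / 10.0280 = 0.5905
MRP = 8.63% − 1.14% = 7.49%
E(R) = R_f + β × MRP = 1.14% + 0.5905 × 7.49% = 5.56%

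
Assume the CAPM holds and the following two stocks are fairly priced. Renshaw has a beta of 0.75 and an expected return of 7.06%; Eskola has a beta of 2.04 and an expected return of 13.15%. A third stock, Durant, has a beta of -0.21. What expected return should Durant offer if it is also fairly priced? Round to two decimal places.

2.53%

MRP (SML slope) = (13.15% − 7.06%) / (2.04 − 0.75) = 6.09% / 1.29 = 4.7209%
R_f (intercept) = 7.06% − 0.75 × 4.7209% = 3.5193%
E(R_Durant) = R_f + β × MRP = 3.5193% + -0.21 × 4.7209% = 2.53%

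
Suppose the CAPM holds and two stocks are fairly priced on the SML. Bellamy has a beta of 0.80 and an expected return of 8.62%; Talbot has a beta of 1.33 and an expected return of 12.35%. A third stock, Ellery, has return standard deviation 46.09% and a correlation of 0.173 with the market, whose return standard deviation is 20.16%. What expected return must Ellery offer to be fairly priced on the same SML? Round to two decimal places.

MRP = (12.35% − 8.62%) / (1.33 − 0.80) = 7.0377%
R_f = 8.62% − 0.80 × 7.0377% = 2.9898%
β_Ellery = ρ·σ_i/σ_m = 0.173 × 46.09 / 20.16 = 0.3955
E(R_Ellery) = R_f + β × MRP = 2.9898% + 0.3955 × 7.0377% = 5.77%

5.77%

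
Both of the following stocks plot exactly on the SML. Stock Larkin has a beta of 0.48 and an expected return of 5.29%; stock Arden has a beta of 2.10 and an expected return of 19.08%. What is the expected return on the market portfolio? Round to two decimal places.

Both satisfy E(R) = R_f + β·MRP, so the slope of the SML is
MRP = (19.08% − 5.29%) / (2.10 − 0.48) = 13.79% / 1.62 = 8.5123%
R_f = E(R_Larkin) − β_Larkin·MRP = 5.29% − 0.48 × 8.5123% = 1.2041%
E(R_m) = R_f + MRP = 1.2041% + 8.5123% = 9.72%

9.72%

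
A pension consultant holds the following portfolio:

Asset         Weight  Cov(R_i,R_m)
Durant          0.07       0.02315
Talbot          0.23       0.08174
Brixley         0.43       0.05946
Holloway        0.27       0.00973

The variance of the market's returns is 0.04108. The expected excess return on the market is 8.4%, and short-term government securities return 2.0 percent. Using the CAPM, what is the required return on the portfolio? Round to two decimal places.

β_Durant = 0.02315 / 0.04108 = 0.5635
β_Talbot = 0.08174 / 0.04108 = 1.9898
β_Brixley = 0.05946 / 0.04108 = 1.4474
β_Holloway = 0.00973 / 0.04108 = 0.2369
β_P = Σ w_i β_i = 0.07×0.5635 + 0.23×1.9898 + 0.43×1.4474 + 0.27×0.2369 = 1.1834
E(R_P) = R_f + β_P × MRP = 2.0% + 1.1834 × 8.4% = 11.94%

11.94%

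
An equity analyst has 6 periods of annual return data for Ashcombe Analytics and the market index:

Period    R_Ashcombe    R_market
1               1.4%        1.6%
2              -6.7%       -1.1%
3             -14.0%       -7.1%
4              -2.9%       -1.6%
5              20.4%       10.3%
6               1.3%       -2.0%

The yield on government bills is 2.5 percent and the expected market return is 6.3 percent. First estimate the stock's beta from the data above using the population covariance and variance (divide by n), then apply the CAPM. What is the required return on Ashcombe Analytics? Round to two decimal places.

Mean R_i = (1.4 − 6.7 − 14.0 − 2.9 + 20.4 + 1.3) / 6 = -0.0833%
Mean R_m = (1.6 − 1.1 − 7.1 − 1.6 + 10.3 − 2.0) / 6 = 0.0167%
Σ(R_i − R̄_i)(R_m − R̄_m) = 321.1783  ⇒  Cov = 321.1783 / 6 = 53.5297
Σ(R_m − R̄_m)² = 166.8283  ⇒  Var(R_m) = 166.8283 / 6 = 27.8047
β = Cov / Var(R_m) = 53.5297 / 27.8047 = 1.9252
MRP = 6.3% − 2.5% = 3.80%
E(R) = R_f + β × MRP = 2.5% + 1.9252 × 3.8% = 9.82%

9.82%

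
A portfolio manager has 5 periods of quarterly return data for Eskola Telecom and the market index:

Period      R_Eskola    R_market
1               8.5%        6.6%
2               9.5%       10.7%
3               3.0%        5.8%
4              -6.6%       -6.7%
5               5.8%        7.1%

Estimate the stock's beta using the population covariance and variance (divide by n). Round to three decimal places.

0.938

Mean R_i = (8.5 + 9.5 + 3.0 − 6.6 + 5.8) / 5 = 4.0400%
Mean R_m = (6.6 + 10.7 + 5.8 − 6.7 + 7.1) / 5 = 4.7000%
Σ(R_i − R̄_i)(R_m − R̄_m) = 165.6100  ⇒  Cov = 165.6100 / 5 = 33.1220
Σ(R_m − R̄_m)² = 176.5400  ⇒  Var(R_m) = 176.5400 / 5 = 35.3080
β = Cov / Var(R_m) = 33.1220 / 35.3080 = 0.9381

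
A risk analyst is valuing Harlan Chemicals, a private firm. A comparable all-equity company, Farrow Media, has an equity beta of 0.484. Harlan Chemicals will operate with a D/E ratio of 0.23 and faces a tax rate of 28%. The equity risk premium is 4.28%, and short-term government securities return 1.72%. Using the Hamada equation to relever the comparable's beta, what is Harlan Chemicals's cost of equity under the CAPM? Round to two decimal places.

β_L = β_U × [1 + (1 − t)(D/E)] = 0.484 × [1 + (1 − 0.28) × 0.23]
    = 0.484 × [1 + 0.72 × 0.23] = 0.484 × 1.1656 = 0.5642
E(R) = R_f + β_L × MRP = 1.72% + 0.5642 × 4.28% = 4.13%

4.13%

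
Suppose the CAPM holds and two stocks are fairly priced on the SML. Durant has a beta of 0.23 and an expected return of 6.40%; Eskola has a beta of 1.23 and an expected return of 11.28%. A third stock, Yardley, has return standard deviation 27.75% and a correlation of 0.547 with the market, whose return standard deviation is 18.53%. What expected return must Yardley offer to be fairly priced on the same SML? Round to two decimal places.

9.28%

MRP = (11.28% − 6.40%) / (1.23 − 0.23) = 4.8800%
R_f = 6.40% − 0.23 × 4.8800% = 5.2776%
β_Yardley = ρ·σ_i/σ_m = 0.547 × 27.75 / 18.53 = 0.8192
E(R_Yardley) = R_f + β × MRP = 5.2776% + 0.8192 × 4.8800% = 9.28%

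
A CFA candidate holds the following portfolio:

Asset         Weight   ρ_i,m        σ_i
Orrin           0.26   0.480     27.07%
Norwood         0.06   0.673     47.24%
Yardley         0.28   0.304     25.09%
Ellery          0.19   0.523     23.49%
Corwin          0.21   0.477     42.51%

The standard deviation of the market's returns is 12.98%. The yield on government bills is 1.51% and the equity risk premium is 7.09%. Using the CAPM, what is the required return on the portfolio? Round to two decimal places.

β_Orrin = 0.480 × 27.07% / 12.98% = 1.0010
β_Norwood = 0.673 × 47.24% / 12.98% = 2.4493
β_Yardley = 0.304 × 25.09% / 12.98% = 0.5876
β_Ellery = 0.523 × 23.49% / 12.98% = 0.9465
β_Corwin = 0.477 × 42.51% / 12.98% = 1.5622
β_P = Σ w_i β_i = 0.26×1.0010 + 0.06×2.4493 + 0.28×0.5876 + 0.19×0.9465 + 0.21×1.5622 = 1.0796
E(R_P) = R_f + β_P × MRP = 1.51% + 1.0796 × 7.09% = 9.16%

9.16%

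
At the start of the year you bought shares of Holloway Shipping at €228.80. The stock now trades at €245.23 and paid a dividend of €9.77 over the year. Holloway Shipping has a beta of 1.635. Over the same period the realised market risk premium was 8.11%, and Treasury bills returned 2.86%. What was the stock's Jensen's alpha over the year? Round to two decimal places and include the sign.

Realised HPR = (P1 + D1 − P0) / P0 = (245.23 + 9.77 − 228.80) / 228.80 = 26.20 / 228.80 = 11.4510%
CAPM required = R_f + β·MRP = 2.86% + 1.635 × 8.11% = 16.11985%
α = realised − required = 11.4510% − 16.11985% = -4.67%

-4.67%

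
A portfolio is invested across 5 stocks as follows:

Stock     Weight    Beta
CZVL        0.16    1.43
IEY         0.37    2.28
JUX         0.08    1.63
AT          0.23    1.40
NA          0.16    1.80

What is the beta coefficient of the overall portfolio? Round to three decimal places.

β_P = Σ w_i β_i = 0.16×1.43 + 0.37×2.28 + 0.08×1.63 + 0.23×1.40 + 0.16×1.80 = 1.8128

1.813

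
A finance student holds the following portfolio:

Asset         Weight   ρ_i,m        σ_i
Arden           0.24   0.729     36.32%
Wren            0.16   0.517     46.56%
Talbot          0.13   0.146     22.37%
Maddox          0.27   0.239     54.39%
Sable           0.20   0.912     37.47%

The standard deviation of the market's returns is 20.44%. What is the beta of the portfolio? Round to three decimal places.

β_Arden = 0.729 × 36.32% / 20.44% = 1.2954
β_Wren = 0.517 × 46.56% / 20.44% = 1.1777
β_Talbot = 0.146 × 22.37% / 20.44% = 0.1598
β_Maddox = 0.239 × 54.39% / 20.44% = 0.6360
β_Sable = 0.912 × 37.47% / 20.44% = 1.6719
β_P = Σ w_i β_i = 0.24×1.2954 + 0.16×1.1777 + 0.13×0.1598 + 0.27×0.6360 + 0.20×1.6719 = 1.0262

1.026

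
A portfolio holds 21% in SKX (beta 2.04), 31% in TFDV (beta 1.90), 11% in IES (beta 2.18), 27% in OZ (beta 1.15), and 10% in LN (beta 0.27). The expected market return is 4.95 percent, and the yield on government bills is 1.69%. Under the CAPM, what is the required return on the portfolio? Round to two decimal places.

β_P = Σ w_i β_i = 0.21×2.04 + 0.31×1.90 + 0.11×2.18 + 0.27×1.15 + 0.10×0.27 = 1.5947
MRP = 4.95% − 1.69% = 3.26%
E(R_P) = R_f + β_P × MRP = 1.69% + 1.5947 × 3.26% = 6.89%

6.89%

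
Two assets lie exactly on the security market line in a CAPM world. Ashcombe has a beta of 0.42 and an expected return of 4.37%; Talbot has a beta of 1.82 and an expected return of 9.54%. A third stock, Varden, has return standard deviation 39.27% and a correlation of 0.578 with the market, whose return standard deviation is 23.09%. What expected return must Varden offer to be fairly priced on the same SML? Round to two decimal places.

MRP = (9.54% − 4.37%) / (1.82 − 0.42) = 3.6929%
R_f = 4.37% − 0.42 × 3.6929% = 2.8190%
β_Varden = ρ·σ_i/σ_m = 0.578 × 39.27 / 23.09 = 0.9830
E(R_Varden) = R_f + β × MRP = 2.8190% + 0.9830 × 3.6929% = 6.45%

6.45%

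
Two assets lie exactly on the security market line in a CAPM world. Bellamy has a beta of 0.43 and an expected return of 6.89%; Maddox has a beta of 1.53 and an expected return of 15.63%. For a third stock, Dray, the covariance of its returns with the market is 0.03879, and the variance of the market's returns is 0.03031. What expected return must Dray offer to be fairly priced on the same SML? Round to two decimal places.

MRP = (15.63% − 6.89%) / (1.53 − 0.43) = 7.9455%
R_f = 6.89% − 0.43 × 7.9455% = 3.4734%
β_Dray = Cov / Var(R_m) = 0.03879 / 0.03031 = 1.2798
E(R_Dray) = R_f + β × MRP = 3.4734% + 1.2798 × 7.9455% = 13.64%

13.64%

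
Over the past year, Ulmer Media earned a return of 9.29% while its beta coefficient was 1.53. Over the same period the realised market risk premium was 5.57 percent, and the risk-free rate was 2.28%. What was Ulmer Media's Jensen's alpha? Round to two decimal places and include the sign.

-1.51%

CAPM benchmark = R_f + β(R_m − R_f) = 2.28% + 1.53 × 5.57% = 10.8021%
α = actual − benchmark = 9.29% − 10.8021% = -1.51%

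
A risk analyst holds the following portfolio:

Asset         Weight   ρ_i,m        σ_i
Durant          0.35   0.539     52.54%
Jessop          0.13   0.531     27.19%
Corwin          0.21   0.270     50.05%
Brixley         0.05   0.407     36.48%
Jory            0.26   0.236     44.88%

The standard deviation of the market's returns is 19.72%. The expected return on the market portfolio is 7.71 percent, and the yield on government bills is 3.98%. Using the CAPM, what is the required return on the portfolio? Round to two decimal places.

β_Durant = 0.539 × 52.54% / 19.72% = 1.4361
β_Jessop = 0.531 × 27.19% / 19.72% = 0.7321
β_Corwin = 0.270 × 50.05% / 19.72% = 0.6853
β_Brixley = 0.407 × 36.48% / 19.72% = 0.7529
β_Jory = 0.236 × 44.88% / 19.72% = 0.5371
β_P = Σ w_i β_i = 0.35×1.4361 + 0.13×0.7321 + 0.21×0.6853 + 0.05×0.7529 + 0.26×0.5371 = 0.9190
MRP = 7.71% − 3.98% = 3.73%
E(R_P) = R_f + β_P × MRP = 3.98% + 0.9190 × 3.73% = 7.41%

7.41%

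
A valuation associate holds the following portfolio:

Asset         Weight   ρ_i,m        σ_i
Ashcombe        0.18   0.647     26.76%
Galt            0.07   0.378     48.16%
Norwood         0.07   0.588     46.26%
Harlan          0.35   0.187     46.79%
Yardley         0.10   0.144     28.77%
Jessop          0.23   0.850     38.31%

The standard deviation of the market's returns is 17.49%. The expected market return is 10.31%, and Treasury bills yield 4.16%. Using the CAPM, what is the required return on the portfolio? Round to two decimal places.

β_Ashcombe = 0.647 × 26.76% / 17.49% = 0.9899
β_Galt = 0.378 × 48.16% / 17.49% = 1.0409
β_Norwood = 0.588 × 46.26% / 17.49% = 1.5552
β_Harlan = 0.187 × 46.79% / 17.49% = 0.5003
β_Yardley = 0.144 × 28.77% / 17.49% = 0.2369
β_Jessop = 0.850 × 38.31% / 17.49% = 1.8618
β_P = Σ w_i β_i = 0.18×0.9899 + 0.07×1.0409 + 0.07×1.5552 + 0.35×0.5003 + 0.10×0.2369 + 0.23×1.8618 = 0.9869
MRP = 10.31% − 4.16% = 6.15%
E(R_P) = R_f + β_P × MRP = 4.16% + 0.9869 × 6.15% = 10.23%

10.23%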